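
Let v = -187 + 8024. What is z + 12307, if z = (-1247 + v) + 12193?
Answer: 31090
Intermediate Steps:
v = 7837
z = 18783 (z = (-1247 + 7837) + 12193 = 6590 + 12193 = 18783)
z + 12307 = 18783 + 12307 = 31090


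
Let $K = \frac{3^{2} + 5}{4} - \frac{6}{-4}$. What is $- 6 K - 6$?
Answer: $-36$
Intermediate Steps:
$K = 5$ ($K = \left(9 + 5\right) \frac{1}{4} - - \frac{3}{2} = 14 \cdot \frac{1}{4} + \frac{3}{2} = \frac{7}{2} + \frac{3}{2} = 5$)
$- 6 K - 6 = \left(-6\right) 5 - 6 = -30 - 6 = -36$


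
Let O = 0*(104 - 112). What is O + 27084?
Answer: 27084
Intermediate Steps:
O = 0 (O = 0*(-8) = 0)
O + 27084 = 0 + 27084 = 27084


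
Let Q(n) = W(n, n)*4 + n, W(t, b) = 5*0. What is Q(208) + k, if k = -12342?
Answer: -12134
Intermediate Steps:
W(t, b) = 0
Q(n) = n (Q(n) = 0*4 + n = 0 + n = n)
Q(208) + k = 208 - 12342 = -12134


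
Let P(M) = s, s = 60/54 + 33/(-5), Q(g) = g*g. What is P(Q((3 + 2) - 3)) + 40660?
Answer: 1829453/45 ≈ 40655.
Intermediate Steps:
Q(g) = g²
s = -247/45 (s = 60*(1/54) + 33*(-⅕) = 10/9 - 33/5 = -247/45 ≈ -5.4889)
P(M) = -247/45
P(Q((3 + 2) - 3)) + 40660 = -247/45 + 40660 = 1829453/45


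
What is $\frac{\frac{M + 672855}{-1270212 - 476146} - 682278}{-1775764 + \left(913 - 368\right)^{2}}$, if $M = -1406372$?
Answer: $\frac{1191500910007}{2582407682562} \approx 0.46139$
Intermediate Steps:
$\frac{\frac{M + 672855}{-1270212 - 476146} - 682278}{-1775764 + \left(913 - 368\right)^{2}} = \frac{\frac{-1406372 + 672855}{-1270212 - 476146} - 682278}{-1775764 + \left(913 - 368\right)^{2}} = \frac{- \frac{733517}{-1746358} - 682278}{-1775764 + 545^{2}} = \frac{\left(-733517\right) \left(- \frac{1}{1746358}\right) - 682278}{-1775764 + 297025} = \frac{\frac{733517}{1746358} - 682278}{-1478739} = \left(- \frac{1191500910007}{1746358}\right) \left(- \frac{1}{1478739}\right) = \frac{1191500910007}{2582407682562}$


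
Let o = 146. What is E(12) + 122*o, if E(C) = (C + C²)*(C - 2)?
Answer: 19372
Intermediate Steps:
E(C) = (-2 + C)*(C + C²) (E(C) = (C + C²)*(-2 + C) = (-2 + C)*(C + C²))
E(12) + 122*o = 12*(-2 + 12² - 1*12) + 122*146 = 12*(-2 + 144 - 12) + 17812 = 12*130 + 17812 = 1560 + 17812 = 19372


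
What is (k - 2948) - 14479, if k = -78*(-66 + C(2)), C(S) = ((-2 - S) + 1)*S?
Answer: -11811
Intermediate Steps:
C(S) = S*(-1 - S) (C(S) = (-1 - S)*S = S*(-1 - S))
k = 5616 (k = -78*(-66 - 1*2*(1 + 2)) = -78*(-66 - 1*2*3) = -78*(-66 - 6) = -78*(-72) = 5616)
(k - 2948) - 14479 = (5616 - 2948) - 14479 = 2668 - 14479 = -11811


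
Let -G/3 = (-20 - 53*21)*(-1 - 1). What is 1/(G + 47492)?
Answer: 1/40694 ≈ 2.4574e-5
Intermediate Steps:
G = -6798 (G = -3*(-20 - 53*21)*(-1 - 1) = -3*(-20 - 1113)*(-2) = -(-3399)*(-2) = -3*2266 = -6798)
1/(G + 47492) = 1/(-6798 + 47492) = 1/40694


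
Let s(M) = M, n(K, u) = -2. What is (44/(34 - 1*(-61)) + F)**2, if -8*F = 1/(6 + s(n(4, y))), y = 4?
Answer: 1723969/9241600 ≈ 0.18654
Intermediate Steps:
F = -1/32 (F = -1/(8*(6 - 2)) = -1/8/4 = -1/8*1/4 = -1/32 ≈ -0.031250)
(44/(34 - 1*(-61)) + F)**2 = (44/(34 - 1*(-61)) - 1/32)**2 = (44/(34 + 61) - 1/32)**2 = (44/95 - 1/32)**2 = (1313/3040)**2 = 1723969/9241600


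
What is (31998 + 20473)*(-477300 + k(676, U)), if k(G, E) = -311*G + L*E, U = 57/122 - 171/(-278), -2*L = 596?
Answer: -306029367502790/8479 ≈ -3.6093e+10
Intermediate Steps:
L = -298 (L = -1/2*596 = -298)
U = 9177/8479 (U = 57*(1/122) - 171*(-1/278) = 57/122 + 171/278 = 9177/8479 ≈ 1.0823)
k(G, E) = -311*G - 298*E
(31998 + 20473)*(-477300 + k(676, U)) = (31998 + 20473)*(-477300 + (-311*676 - 298*9177/8479)) = 52471*(-477300 + (-210236 - 2734746/8479)) = 52471*(-477300 - 1785325790/8479) = 52471*(-5832352490/8479) = -306029367502790/8479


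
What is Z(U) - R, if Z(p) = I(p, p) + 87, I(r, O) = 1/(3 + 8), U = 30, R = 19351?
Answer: -211903/11 ≈ -19264.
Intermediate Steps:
I(r, O) = 1/11
Z(p) = 958/11 (Z(p) = 1/11 + 87 = 958/11)
Z(U) - R = 958/11 - 1*19351 = 958/11 - 19351 = -211903/11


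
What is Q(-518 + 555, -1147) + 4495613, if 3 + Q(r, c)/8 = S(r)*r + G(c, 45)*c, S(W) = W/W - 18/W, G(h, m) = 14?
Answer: 4367277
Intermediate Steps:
S(W) = 1 - 18/W
Q(r, c) = -168 + 8*r + 112*c (Q(r, c) = -24 + 8*(((-18 + r)/r)*r + 14*c) = -24 + 8*((-18 + r) + 14*c) = -24 + 8*(-18 + r + 14*c) = -24 + (-144 + 8*r + 112*c) = -168 + 8*r + 112*c)
Q(-518 + 555, -1147) + 4495613 = (-168 + 8*(-518 + 555) + 112*(-1147)) + 4495613 = (-168 + 8*37 - 128464) + 4495613 = (-168 + 296 - 128464) + 4495613 = -128336 + 4495613 = 4367277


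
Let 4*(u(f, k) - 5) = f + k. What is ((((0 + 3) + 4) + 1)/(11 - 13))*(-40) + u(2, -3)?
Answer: 659/4 ≈ 164.75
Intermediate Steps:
u(f, k) = 5 + f/4 + k/4 (u(f, k) = 5 + (f + k)/4 = 5 + (f/4 + k/4) = 5 + f/4 + k/4)
((((0 + 3) + 4) + 1)/(11 - 13))*(-40) + u(2, -3) = ((((0 + 3) + 4) + 1)/(11 - 13))*(-40) + (5 + (1/4)*2 + (1/4)*(-3)) = (((3 + 4) + 1)/(-2))*(-40) + (5 + 1/2 - 3/4) = ((7 + 1)*(-1/2))*(-40) + 19/4 = (8*(-1/2))*(-40) + 19/4 = -4*(-40) + 19/4 = 160 + 19/4 = 659/4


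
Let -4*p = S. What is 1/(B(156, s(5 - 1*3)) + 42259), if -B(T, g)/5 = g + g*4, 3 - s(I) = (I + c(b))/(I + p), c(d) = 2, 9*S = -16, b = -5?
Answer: 11/464474 ≈ 2.3683e-5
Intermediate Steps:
S = -16/9 (S = (1/9)*(-16) = -16/9 ≈ -1.7778)
p = 4/9 (p = -1/4*(-16/9) = 4/9 ≈ 0.44444)
s(I) = 3 - (2 + I)/(4/9 + I) (s(I) = 3 - (I + 2)/(I + 4/9) = 3 - (2 + I)/(4/9 + I))
B(T, g) = -25*g (B(T, g) = -5*(g + g*4) = -5*(g + 4*g) = -25*g)
1/(B(156, s(5 - 1*3)) + 42259) = 1/(-150*(-1 + 3*(5 - 1*3))/(4 + 9*(5 - 1*3)) + 42259) = 1/(-150*(-1 + 3*(5 - 3))/(4 + 9*(5 - 3)) + 42259) = 1/(-150*(-1 + 3*2)/(4 + 9*2) + 42259) = 1/(-150*(-1 + 6)/(4 + 18) + 42259) = 1/(-150*5/22 + 42259) = 1/(-25*15/11 + 42259) = 1/(-375/11 + 42259) = 1/(464474/11) = 11/464474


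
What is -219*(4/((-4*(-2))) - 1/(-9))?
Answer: -803/6 ≈ -133.83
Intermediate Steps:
-219*(4/((-4*(-2))) - 1/(-9)) = -219*(4/8 - 1*(-⅑)) = -219*(4*(⅛) + ⅑) = -219*(½ + ⅑) = -219*11/18 = -803/6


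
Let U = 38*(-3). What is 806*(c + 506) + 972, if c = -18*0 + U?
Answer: 316924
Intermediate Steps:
U = -114
c = -114 (c = -18*0 - 114 = 0 - 114 = -114)
806*(c + 506) + 972 = 806*(-114 + 506) + 972 = 806*392 + 972 = 315952 + 972 = 316924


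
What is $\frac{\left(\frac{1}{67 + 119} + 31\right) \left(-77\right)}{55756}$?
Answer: $- \frac{444059}{10370616} \approx -0.042819$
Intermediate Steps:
$\frac{\left(\frac{1}{67 + 119} + 31\right) \left(-77\right)}{55756} = \left(\frac{1}{186} + 31\right) \left(-77\right) \frac{1}{55756} = \frac{5767}{186} \left(-77\right) \frac{1}{55756} = \left(- \frac{444059}{186}\right) \frac{1}{55756} = - \frac{444059}{10370616}$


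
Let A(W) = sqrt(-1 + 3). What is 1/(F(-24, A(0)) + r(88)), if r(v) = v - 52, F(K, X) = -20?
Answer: 1/16 ≈ 0.062500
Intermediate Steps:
A(W) = sqrt(2)
r(v) = -52 + v
1/(F(-24, A(0)) + r(88)) = 1/(-20 + (-52 + 88)) = 1/(-20 + 36) = 1/16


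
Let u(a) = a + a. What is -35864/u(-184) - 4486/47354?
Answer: 106040813/1089142 ≈ 97.362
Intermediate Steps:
u(a) = 2*a
-35864/u(-184) - 4486/47354 = -35864/(2*(-184)) - 4486/47354 = -35864/(-368) - 4486*1/47354 = -35864*(-1/368) - 2243/23677 = 4483/46 - 2243/23677 = 106040813/1089142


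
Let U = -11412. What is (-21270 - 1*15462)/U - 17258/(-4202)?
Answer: 14637340/1998051 ≈ 7.3258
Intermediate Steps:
(-21270 - 1*15462)/U - 17258/(-4202) = (-21270 - 1*15462)/(-11412) - 17258/(-4202) = (-21270 - 15462)*(-1/11412) - 17258*(-1/4202) = -36732*(-1/11412) + 8629/2101 = 3061/951 + 8629/2101 = 14637340/1998051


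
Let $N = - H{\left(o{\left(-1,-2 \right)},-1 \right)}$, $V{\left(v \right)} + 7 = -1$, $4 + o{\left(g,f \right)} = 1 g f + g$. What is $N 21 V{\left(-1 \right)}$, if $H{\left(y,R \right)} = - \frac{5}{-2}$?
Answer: $420$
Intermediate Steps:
$o{\left(g,f \right)} = -4 + g + f g$ ($o{\left(g,f \right)} = -4 + \left(1 g f + g\right) = -4 + \left(g f + g\right) = -4 + \left(f g + g\right) = -4 + \left(g + f g\right) = -4 + g + f g$)
$H{\left(y,R \right)} = \frac{5}{2}$ ($H{\left(y,R \right)} = \left(-5\right) \left(- \frac{1}{2}\right) = \frac{5}{2}$)
$V{\left(v \right)} = -8$ ($V{\left(v \right)} = -7 - 1 = -8$)
$N = - \frac{5}{2}$ ($N = \left(-1\right) \frac{5}{2} = - \frac{5}{2} \approx -2.5$)
$N 21 V{\left(-1 \right)} = \left(- \frac{5}{2}\right) 21 \left(-8\right) = \left(- \frac{105}{2}\right) \left(-8\right) = 420$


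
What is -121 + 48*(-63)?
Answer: -3145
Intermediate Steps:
-121 + 48*(-63) = -121 - 3024 = -3145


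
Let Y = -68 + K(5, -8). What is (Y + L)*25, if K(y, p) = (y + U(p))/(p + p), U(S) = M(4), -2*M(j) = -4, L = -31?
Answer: -39775/16 ≈ -2485.9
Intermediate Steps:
M(j) = 2 (M(j) = -1/2*(-4) = 2)
U(S) = 2
K(y, p) = (2 + y)/(2*p) (K(y, p) = (y + 2)/(p + p) = (2 + y)/((2*p)) = (2 + y)*(1/(2*p)) = (2 + y)/(2*p))
Y = -1095/16 (Y = -68 + (1/2)*(2 + 5)/(-8) = -68 + (1/2)*(-1/8)*7 = -68 - 7/16 = -1095/16 ≈ -68.438)
(Y + L)*25 = (-1095/16 - 31)*25 = -1591/16*25 = -39775/16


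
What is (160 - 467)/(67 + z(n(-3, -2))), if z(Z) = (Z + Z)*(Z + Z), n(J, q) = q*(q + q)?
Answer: -307/323 ≈ -0.95046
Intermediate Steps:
n(J, q) = 2*q² (n(J, q) = q*(2*q) = 2*q²)
z(Z) = 4*Z² (z(Z) = (2*Z)*(2*Z) = 4*Z²)
(160 - 467)/(67 + z(n(-3, -2))) = (160 - 467)/(67 + 4*(2*(-2)²)²) = -307/(67 + 4*(2*4)²) = -307/(67 + 4*8²) = -307/(67 + 4*64) = -307/(67 + 256) = -307/323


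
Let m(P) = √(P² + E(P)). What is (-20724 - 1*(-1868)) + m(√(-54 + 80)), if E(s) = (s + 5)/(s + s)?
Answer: -18856 + √(17914 + 65*√26)/26 ≈ -18851.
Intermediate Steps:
E(s) = (5 + s)/(2*s) (E(s) = (5 + s)/((2*s)) = (5 + s)*(1/(2*s)) = (5 + s)/(2*s))
m(P) = √(P² + (5 + P)/(2*P))
(-20724 - 1*(-1868)) + m(√(-54 + 80)) = (-20724 - 1*(-1868)) + √2*√((5 + √(-54 + 80) + 2*(√(-54 + 80))³)/(√(-54 + 80)))/2 = (-20724 + 1868) + √2*√((5 + √26 + 2*(√26)³)/(√26))/2 = -18856 + √2*√((√26/26)*(5 + √26 + 2*(26*√26)))/2 = -18856 + √2*√((√26/26)*(5 + √26 + 52*√26))/2 = -18856 + √2*√((√26/26)*(5 + 53*√26))/2 = -18856 + √2*√(√26*(5 + 53*√26)/26)/2 = -18856 + √2*(26^(¾)*√(5 + 53*√26)/26)/2 = -18856 + 2^(¼)*13^(¾)*√(5 + 53*√26)/26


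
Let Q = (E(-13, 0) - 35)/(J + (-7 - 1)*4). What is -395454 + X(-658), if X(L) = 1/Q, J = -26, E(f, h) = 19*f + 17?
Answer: -104795252/265 ≈ -3.9545e+5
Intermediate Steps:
E(f, h) = 17 + 19*f
Q = 265/58 (Q = ((17 + 19*(-13)) - 35)/(-26 + (-7 - 1)*4) = ((17 - 247) - 35)/(-26 - 8*4) = (-230 - 35)/(-26 - 32) = -265/(-58) = -265*(-1/58) = 265/58 ≈ 4.5690)
X(L) = 58/265 (X(L) = 1/(265/58) = 58/265)
-395454 + X(-658) = -395454 + 58/265 = -104795252/265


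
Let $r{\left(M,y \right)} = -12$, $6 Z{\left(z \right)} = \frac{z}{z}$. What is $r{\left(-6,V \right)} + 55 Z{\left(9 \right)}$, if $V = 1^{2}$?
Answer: $- \frac{17}{6} \approx -2.8333$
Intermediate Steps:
$V = 1$
$Z{\left(z \right)} = \frac{1}{6}$ ($Z{\left(z \right)} = \frac{z \frac{1}{z}}{6} = \frac{1}{6} \cdot 1 = \frac{1}{6}$)
$r{\left(-6,V \right)} + 55 Z{\left(9 \right)} = -12 + 55 \cdot \frac{1}{6} = -12 + \frac{55}{6} = - \frac{17}{6}$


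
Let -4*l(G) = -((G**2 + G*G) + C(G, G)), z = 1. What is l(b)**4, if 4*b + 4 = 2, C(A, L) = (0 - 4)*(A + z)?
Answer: 81/4096 ≈ 0.019775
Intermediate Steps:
C(A, L) = -4 - 4*A (C(A, L) = (0 - 4)*(A + 1) = -4*(1 + A) = -4 - 4*A)
b = -1/2 (b = -1 + (1/4)*2 = -1 + 1/2 = -1/2 ≈ -0.50000)
l(G) = -1 + G**2/2 - G (l(G) = -(-1)*((G**2 + G*G) + (-4 - 4*G))/4 = -(-1)*((G**2 + G**2) + (-4 - 4*G))/4 = -(-1)*(2*G**2 + (-4 - 4*G))/4 = -(-1)*(-4 - 4*G + 2*G**2)/4 = -(4 - 2*G**2 + 4*G)/4 = -1 + G**2/2 - G)
l(b)**4 = (-1 + (-1/2)**2/2 - 1*(-1/2))**4 = (-1 + (1/2)*(1/4) + 1/2)**4 = (-1 + 1/8 + 1/2)**4 = (-3/8)**4 = 81/4096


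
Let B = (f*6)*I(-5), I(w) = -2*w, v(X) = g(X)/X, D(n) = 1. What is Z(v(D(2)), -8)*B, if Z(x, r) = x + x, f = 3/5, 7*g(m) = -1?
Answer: -72/7 ≈ -10.286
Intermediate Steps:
g(m) = -1/7 (g(m) = (1/7)*(-1) = -1/7)
f = 3/5 (f = 3*(1/5) = 3/5 ≈ 0.60000)
v(X) = -1/(7*X)
B = 36 (B = ((3/5)*6)*(-2*(-5)) = (18/5)*10 = 36)
Z(x, r) = 2*x
Z(v(D(2)), -8)*B = (2*(-1/7/1))*36 = (2*(-1/7*1))*36 = (2*(-1/7))*36 = -2/7*36 = -72/7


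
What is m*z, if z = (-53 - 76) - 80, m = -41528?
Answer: 8679352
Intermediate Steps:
z = -209 (z = -129 - 80 = -209)
m*z = -41528*(-209) = 8679352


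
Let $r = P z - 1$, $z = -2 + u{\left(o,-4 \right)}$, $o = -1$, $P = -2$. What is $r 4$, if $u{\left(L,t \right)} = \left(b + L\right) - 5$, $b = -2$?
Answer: $76$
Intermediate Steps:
$u{\left(L,t \right)} = -7 + L$ ($u{\left(L,t \right)} = \left(-2 + L\right) - 5 = -7 + L$)
$z = -10$ ($z = -2 - 8 = -10$)
$r = 19$ ($r = \left(-2\right) \left(-10\right) - 1 = 20 - 1 = 19$)
$r 4 = 19 \cdot 4 = 76$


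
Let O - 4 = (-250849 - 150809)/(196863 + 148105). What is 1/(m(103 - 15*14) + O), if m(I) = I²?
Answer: 172484/1975258423 ≈ 8.7322e-5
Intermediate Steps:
O = 489107/172484 (O = 4 + (-250849 - 150809)/(196863 + 148105) = 4 - 401658/344968 = 4 - 401658*1/344968 = 4 - 200829/172484 = 489107/172484 ≈ 2.8357)
1/(m(103 - 15*14) + O) = 1/((103 - 15*14)² + 489107/172484) = 1/((103 - 1*210)² + 489107/172484) = 1/((103 - 210)² + 489107/172484) = 1/((-107)² + 489107/172484) = 1/(11449 + 489107/172484) = 1/(1975258423/172484) = 172484/1975258423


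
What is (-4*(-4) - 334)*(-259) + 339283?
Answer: 421645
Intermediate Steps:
(-4*(-4) - 334)*(-259) + 339283 = (16 - 334)*(-259) + 339283 = -318*(-259) + 339283 = 82362 + 339283 = 421645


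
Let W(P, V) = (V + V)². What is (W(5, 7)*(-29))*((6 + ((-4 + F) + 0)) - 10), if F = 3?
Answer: 28420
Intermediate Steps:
W(P, V) = 4*V² (W(P, V) = (2*V)² = 4*V²)
(W(5, 7)*(-29))*((6 + ((-4 + F) + 0)) - 10) = ((4*7²)*(-29))*((6 + ((-4 + 3) + 0)) - 10) = ((4*49)*(-29))*((6 + (-1 + 0)) - 10) = (196*(-29))*((6 - 1) - 10) = -5684*(5 - 10) = -5684*(-5) = 28420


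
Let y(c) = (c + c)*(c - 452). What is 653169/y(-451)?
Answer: 19793/24682 ≈ 0.80192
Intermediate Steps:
y(c) = 2*c*(-452 + c) (y(c) = (2*c)*(-452 + c) = 2*c*(-452 + c))
653169/y(-451) = 653169/((2*(-451)*(-452 - 451))) = 653169/((2*(-451)*(-903))) = 653169/814506 = 653169*(1/814506) = 19793/24682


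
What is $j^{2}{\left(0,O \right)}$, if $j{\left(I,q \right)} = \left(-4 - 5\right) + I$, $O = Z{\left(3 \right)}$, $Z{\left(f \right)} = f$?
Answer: $81$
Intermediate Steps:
$O = 3$
$j{\left(I,q \right)} = -9 + I$
$j^{2}{\left(0,O \right)} = \left(-9 + 0\right)^{2} = \left(-9\right)^{2} = 81$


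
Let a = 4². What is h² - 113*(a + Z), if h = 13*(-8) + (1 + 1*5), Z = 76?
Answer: -792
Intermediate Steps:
a = 16
h = -98 (h = -104 + (1 + 5) = -104 + 6 = -98)
h² - 113*(a + Z) = (-98)² - 113*(16 + 76) = 9604 - 113*92 = 9604 - 1*10396 = 9604 - 10396 = -792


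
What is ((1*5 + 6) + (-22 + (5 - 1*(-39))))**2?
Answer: 1089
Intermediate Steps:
((1*5 + 6) + (-22 + (5 - 1*(-39))))**2 = ((5 + 6) + (-22 + (5 + 39)))**2 = (11 + (-22 + 44))**2 = (11 + 22)**2 = 33**2 = 1089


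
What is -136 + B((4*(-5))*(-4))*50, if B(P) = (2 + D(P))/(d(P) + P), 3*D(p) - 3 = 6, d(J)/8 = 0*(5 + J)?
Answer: -1063/8 ≈ -132.88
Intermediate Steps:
d(J) = 0 (d(J) = 8*(0*(5 + J)) = 8*0 = 0)
D(p) = 3 (D(p) = 1 + (1/3)*6 = 1 + 2 = 3)
B(P) = 5/P (B(P) = (2 + 3)/(0 + P) = 5/P)
-136 + B((4*(-5))*(-4))*50 = -136 + (5/(((4*(-5))*(-4))))*50 = -136 + (5/((-20*(-4))))*50 = -136 + (5/80)*50 = -136 + (5*(1/80))*50 = -136 + (1/16)*50 = -136 + 25/8 = -1063/8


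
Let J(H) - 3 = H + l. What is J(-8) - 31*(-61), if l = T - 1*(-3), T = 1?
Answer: 1890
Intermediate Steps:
l = 4 (l = 1 - 1*(-3) = 1 + 3 = 4)
J(H) = 7 + H (J(H) = 3 + (H + 4) = 3 + (4 + H) = 7 + H)
J(-8) - 31*(-61) = (7 - 8) - 31*(-61) = -1 + 1891 = 1890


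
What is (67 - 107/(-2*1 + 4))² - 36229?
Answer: -144187/4 ≈ -36047.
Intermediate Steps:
(67 - 107/(-2*1 + 4))² - 36229 = (67 - 107/(-2 + 4))² - 36229 = (67 - 107/2)² - 36229 = (27/2)² - 36229 = 729/4 - 36229 = -144187/4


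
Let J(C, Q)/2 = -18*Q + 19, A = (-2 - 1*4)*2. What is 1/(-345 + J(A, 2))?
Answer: -1/379 ≈ -0.0026385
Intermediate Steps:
A = -12 (A = (-2 - 4)*2 = -6*2 = -12)
J(C, Q) = 38 - 36*Q (J(C, Q) = 2*(-18*Q + 19) = 2*(19 - 18*Q) = 38 - 36*Q)
1/(-345 + J(A, 2)) = 1/(-345 + (38 - 36*2)) = 1/(-345 + (38 - 72)) = 1/(-345 - 34) = 1/(-379) = -1/379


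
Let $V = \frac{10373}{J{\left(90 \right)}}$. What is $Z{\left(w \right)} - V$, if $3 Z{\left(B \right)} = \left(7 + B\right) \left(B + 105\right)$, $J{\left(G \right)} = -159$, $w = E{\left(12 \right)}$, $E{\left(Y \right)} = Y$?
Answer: $\frac{128192}{159} \approx 806.24$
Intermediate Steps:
$w = 12$
$V = - \frac{10373}{159}$ ($V = \frac{10373}{-159} = 10373 \left(- \frac{1}{159}\right) = - \frac{10373}{159} \approx -65.239$)
$Z{\left(B \right)} = \frac{\left(7 + B\right) \left(105 + B\right)}{3}$ ($Z{\left(B \right)} = \frac{\left(7 + B\right) \left(B + 105\right)}{3} = \frac{\left(7 + B\right) \left(105 + B\right)}{3}$)
$Z{\left(w \right)} - V = \left(245 + \frac{12^{2}}{3} + \frac{112}{3} \cdot 12\right) - - \frac{10373}{159} = \left(245 + \frac{1}{3} \cdot 144 + 448\right) + \frac{10373}{159} = \left(245 + 48 + 448\right) + \frac{10373}{159} = 741 + \frac{10373}{159} = \frac{128192}{159}$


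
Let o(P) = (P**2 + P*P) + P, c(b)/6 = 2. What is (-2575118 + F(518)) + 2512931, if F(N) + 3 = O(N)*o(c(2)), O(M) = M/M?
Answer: -61890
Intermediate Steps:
c(b) = 12 (c(b) = 6*2 = 12)
O(M) = 1
o(P) = P + 2*P**2 (o(P) = (P**2 + P**2) + P = 2*P**2 + P = P + 2*P**2)
F(N) = 297 (F(N) = -3 + 1*(12*(1 + 2*12)) = -3 + 1*(12*(1 + 24)) = -3 + 1*(12*25) = -3 + 1*300 = -3 + 300 = 297)
(-2575118 + F(518)) + 2512931 = (-2575118 + 297) + 2512931 = -2574821 + 2512931 = -61890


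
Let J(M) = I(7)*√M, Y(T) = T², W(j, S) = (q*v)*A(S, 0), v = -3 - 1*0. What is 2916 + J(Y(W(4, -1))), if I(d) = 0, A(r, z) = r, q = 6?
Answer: 2916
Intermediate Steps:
v = -3 (v = -3 + 0 = -3)
W(j, S) = -18*S (W(j, S) = (6*(-3))*S = -18*S)
J(M) = 0 (J(M) = 0*√M = 0)
2916 + J(Y(W(4, -1))) = 2916 + 0 = 2916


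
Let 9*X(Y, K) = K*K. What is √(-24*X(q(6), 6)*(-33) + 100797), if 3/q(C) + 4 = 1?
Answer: √103965 ≈ 322.44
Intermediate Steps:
q(C) = -1 (q(C) = 3/(-4 + 1) = 3/(-3) = 3*(-⅓) = -1)
X(Y, K) = K²/9 (X(Y, K) = (K*K)/9 = K²/9)
√(-24*X(q(6), 6)*(-33) + 100797) = √(-8*6²/3*(-33) + 100797) = √(-8*36/3*(-33) + 100797) = √(-24*4*(-33) + 100797) = √(-96*(-33) + 100797) = √(3168 + 100797) = √103965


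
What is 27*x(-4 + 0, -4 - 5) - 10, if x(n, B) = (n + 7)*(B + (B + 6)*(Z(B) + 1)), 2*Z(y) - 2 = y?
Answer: -263/2 ≈ -131.50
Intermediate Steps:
Z(y) = 1 + y/2
x(n, B) = (7 + n)*(B + (2 + B/2)*(6 + B)) (x(n, B) = (n + 7)*(B + (B + 6)*((1 + B/2) + 1)) = (7 + n)*(B + (6 + B)*(2 + B/2)) = (7 + n)*(B + (2 + B/2)*(6 + B)))
27*x(-4 + 0, -4 - 5) - 10 = 27*(84 + 12*(-4 + 0) + 42*(-4 - 5) + 7*(-4 - 5)²/2 + (-4 + 0)*(-4 - 5)²/2 + 6*(-4 - 5)*(-4 + 0)) - 10 = 27*(84 + 12*(-4) + 42*(-9) + (7/2)*(-9)² + (½)*(-4)*(-9)² + 6*(-9)*(-4)) - 10 = 27*(84 - 48 - 378 + (7/2)*81 + (½)*(-4)*81 + 216) - 10 = 27*(84 - 48 - 378 + 567/2 - 162 + 216) - 10 = 27*(-9/2) - 10 = -243/2 - 10 = -263/2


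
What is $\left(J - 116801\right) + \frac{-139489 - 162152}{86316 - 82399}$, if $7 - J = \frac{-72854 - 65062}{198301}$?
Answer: $- \frac{90778433010467}{776745017} \approx -1.1687 \cdot 10^{5}$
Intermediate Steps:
$J = \frac{1526023}{198301}$ ($J = 7 - \frac{-72854 - 65062}{198301} = 7 - \left(-137916\right) \frac{1}{198301} = 7 - - \frac{137916}{198301} = 7 + \frac{137916}{198301} = \frac{1526023}{198301} \approx 7.6955$)
$\left(J - 116801\right) + \frac{-139489 - 162152}{86316 - 82399} = \left(\frac{1526023}{198301} - 116801\right) + \frac{-139489 - 162152}{86316 - 82399} = - \frac{23160229078}{198301} - \frac{301641}{3917} = - \frac{90778433010467}{776745017}$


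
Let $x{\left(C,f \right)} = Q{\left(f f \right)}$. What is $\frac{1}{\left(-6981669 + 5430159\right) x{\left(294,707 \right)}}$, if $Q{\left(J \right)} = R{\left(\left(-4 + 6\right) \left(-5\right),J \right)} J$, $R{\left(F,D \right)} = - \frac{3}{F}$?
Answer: $- \frac{1}{232656216597} \approx -4.2982 \cdot 10^{-12}$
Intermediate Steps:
$Q{\left(J \right)} = \frac{3 J}{10}$ ($Q{\left(J \right)} = - \frac{3}{\left(-4 + 6\right) \left(-5\right)} J = - \frac{3}{2 \left(-5\right)} J = - \frac{3}{-10} J = \left(-3\right) \left(- \frac{1}{10}\right) J = \frac{3 J}{10}$)
$x{\left(C,f \right)} = \frac{3 f^{2}}{10}$ ($x{\left(C,f \right)} = \frac{3 f f}{10} = \frac{3 f^{2}}{10}$)
$\frac{1}{\left(-6981669 + 5430159\right) x{\left(294,707 \right)}} = \frac{1}{\left(-6981669 + 5430159\right) \frac{3 \cdot 707^{2}}{10}} = \frac{1}{\left(-1551510\right) \frac{3}{10} \cdot 499849} = - \frac{1}{1551510 \cdot \frac{1499547}{10}} = \left(- \frac{1}{1551510}\right) \frac{10}{1499547} = - \frac{1}{232656216597}$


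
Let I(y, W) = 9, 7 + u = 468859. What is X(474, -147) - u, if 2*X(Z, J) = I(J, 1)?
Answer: -937695/2 ≈ -4.6885e+5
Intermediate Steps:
u = 468852 (u = -7 + 468859 = 468852)
X(Z, J) = 9/2 (X(Z, J) = (1/2)*9 = 9/2)
X(474, -147) - u = 9/2 - 1*468852 = 9/2 - 468852 = -937695/2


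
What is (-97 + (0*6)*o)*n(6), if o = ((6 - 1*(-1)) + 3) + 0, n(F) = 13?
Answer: -1261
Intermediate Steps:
o = 10 (o = ((6 + 1) + 3) + 0 = (7 + 3) + 0 = 10 + 0 = 10)
(-97 + (0*6)*o)*n(6) = (-97 + (0*6)*10)*13 = (-97 + 0*10)*13 = (-97 + 0)*13 = -97*13 = -1261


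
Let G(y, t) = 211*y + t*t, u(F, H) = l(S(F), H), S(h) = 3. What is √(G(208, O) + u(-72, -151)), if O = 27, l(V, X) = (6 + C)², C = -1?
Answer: √44642 ≈ 211.29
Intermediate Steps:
l(V, X) = 25 (l(V, X) = (6 - 1)² = 5² = 25)
u(F, H) = 25
G(y, t) = t² + 211*y (G(y, t) = 211*y + t² = t² + 211*y)
√(G(208, O) + u(-72, -151)) = √((27² + 211*208) + 25) = √((729 + 43888) + 25) = √(44617 + 25) = √44642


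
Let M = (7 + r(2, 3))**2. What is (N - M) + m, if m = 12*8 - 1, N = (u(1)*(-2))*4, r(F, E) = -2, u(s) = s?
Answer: 62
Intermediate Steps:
N = -8 (N = (1*(-2))*4 = -2*4 = -8)
m = 95 (m = 96 - 1 = 95)
M = 25 (M = (7 - 2)**2 = 5**2 = 25)
(N - M) + m = (-8 - 1*25) + 95 = (-8 - 25) + 95 = -33 + 95 = 62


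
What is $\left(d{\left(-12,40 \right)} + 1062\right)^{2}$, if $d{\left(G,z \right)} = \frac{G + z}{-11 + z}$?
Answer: $\frac{950242276}{841} \approx 1.1299 \cdot 10^{6}$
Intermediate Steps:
$d{\left(G,z \right)} = \frac{G + z}{-11 + z}$
$\left(d{\left(-12,40 \right)} + 1062\right)^{2} = \left(\frac{-12 + 40}{-11 + 40} + 1062\right)^{2} = \left(\frac{1}{29} \cdot 28 + 1062\right)^{2} = \left(\frac{28}{29} + 1062\right)^{2} = \left(\frac{30826}{29}\right)^{2} = \frac{950242276}{841}$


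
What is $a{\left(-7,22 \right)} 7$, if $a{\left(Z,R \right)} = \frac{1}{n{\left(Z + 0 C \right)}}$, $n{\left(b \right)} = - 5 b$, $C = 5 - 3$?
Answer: $\frac{1}{5} \approx 0.2$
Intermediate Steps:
$C = 2$ ($C = 5 - 3 = 2$)
$a{\left(Z,R \right)} = - \frac{1}{5 Z}$ ($a{\left(Z,R \right)} = \frac{1}{\left(-5\right) \left(Z + 0 \cdot 2\right)} = \frac{1}{\left(-5\right) \left(Z + 0\right)} = \frac{1}{\left(-5\right) Z} = - \frac{1}{5 Z}$)
$a{\left(-7,22 \right)} 7 = - \frac{1}{5 \left(-7\right)} 7 = \left(- \frac{1}{5}\right) \left(- \frac{1}{7}\right) 7 = \frac{1}{35} \cdot 7 = \frac{1}{5}$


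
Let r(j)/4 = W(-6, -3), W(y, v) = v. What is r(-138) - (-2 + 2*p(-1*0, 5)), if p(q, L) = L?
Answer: -20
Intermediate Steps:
r(j) = -12 (r(j) = 4*(-3) = -12)
r(-138) - (-2 + 2*p(-1*0, 5)) = -12 - (-2 + 2*5) = -12 - (-2 + 10) = -12 - 1*8 = -12 - 8 = -20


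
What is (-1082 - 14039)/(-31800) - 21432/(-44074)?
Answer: 673990277/700776600 ≈ 0.96178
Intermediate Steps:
(-1082 - 14039)/(-31800) - 21432/(-44074) = -15121*(-1/31800) - 21432*(-1/44074) = 15121/31800 + 10716/22037 = 673990277/700776600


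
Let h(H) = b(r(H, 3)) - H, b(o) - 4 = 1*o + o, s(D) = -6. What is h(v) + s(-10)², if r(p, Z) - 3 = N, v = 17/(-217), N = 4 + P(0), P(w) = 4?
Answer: 13471/217 ≈ 62.078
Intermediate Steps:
N = 8 (N = 4 + 4 = 8)
v = -17/217 (v = 17*(-1/217) = -17/217 ≈ -0.078341)
r(p, Z) = 11 (r(p, Z) = 3 + 8 = 11)
b(o) = 4 + 2*o (b(o) = 4 + (1*o + o) = 4 + (o + o) = 4 + 2*o)
h(H) = 26 - H (h(H) = (4 + 2*11) - H = (4 + 22) - H = 26 - H)
h(v) + s(-10)² = (26 - 1*(-17/217)) + (-6)² = (26 + 17/217) + 36 = 5659/217 + 36 = 13471/217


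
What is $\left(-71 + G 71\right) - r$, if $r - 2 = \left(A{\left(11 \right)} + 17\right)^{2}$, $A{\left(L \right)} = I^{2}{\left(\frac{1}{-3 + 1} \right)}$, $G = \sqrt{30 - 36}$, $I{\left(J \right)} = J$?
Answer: $- \frac{5929}{16} + 71 i \sqrt{6} \approx -370.56 + 173.91 i$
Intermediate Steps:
$G = i \sqrt{6}$ ($G = \sqrt{-6} = i \sqrt{6} \approx 2.4495 i$)
$A{\left(L \right)} = \frac{1}{4}$ ($A{\left(L \right)} = \left(\frac{1}{-3 + 1}\right)^{2} = \left(\frac{1}{-2}\right)^{2} = \left(- \frac{1}{2}\right)^{2} = \frac{1}{4}$)
$r = \frac{4793}{16}$ ($r = 2 + \left(\frac{1}{4} + 17\right)^{2} = 2 + \left(\frac{69}{4}\right)^{2} = 2 + \frac{4761}{16} = \frac{4793}{16} \approx 299.56$)
$\left(-71 + G 71\right) - r = \left(-71 + i \sqrt{6} \cdot 71\right) - \frac{4793}{16} = \left(-71 + 71 i \sqrt{6}\right) - \frac{4793}{16} = - \frac{5929}{16} + 71 i \sqrt{6}$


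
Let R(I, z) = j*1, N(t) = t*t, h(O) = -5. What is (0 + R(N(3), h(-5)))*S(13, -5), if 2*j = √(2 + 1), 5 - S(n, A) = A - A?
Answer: 5*√3/2 ≈ 4.3301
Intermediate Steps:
N(t) = t²
S(n, A) = 5 (S(n, A) = 5 - (A - A) = 5 - 1*0 = 5 + 0 = 5)
j = √3/2 (j = √(2 + 1)/2 = √3/2 ≈ 0.86602)
R(I, z) = √3/2 (R(I, z) = (√3/2)*1 = √3/2)
(0 + R(N(3), h(-5)))*S(13, -5) = (0 + √3/2)*5 = (√3/2)*5 = 5*√3/2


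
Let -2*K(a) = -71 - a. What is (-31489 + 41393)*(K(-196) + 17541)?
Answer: 173107064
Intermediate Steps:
K(a) = 71/2 + a/2 (K(a) = -(-71 - a)/2 = 71/2 + a/2)
(-31489 + 41393)*(K(-196) + 17541) = (-31489 + 41393)*((71/2 + (½)*(-196)) + 17541) = 9904*((71/2 - 98) + 17541) = 9904*(-125/2 + 17541) = 9904*(34957/2) = 173107064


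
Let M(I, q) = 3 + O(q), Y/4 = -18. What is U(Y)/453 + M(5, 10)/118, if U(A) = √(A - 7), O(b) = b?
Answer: 13/118 + I*√79/453 ≈ 0.11017 + 0.019621*I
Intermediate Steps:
Y = -72 (Y = 4*(-18) = -72)
M(I, q) = 3 + q
U(A) = √(-7 + A)
U(Y)/453 + M(5, 10)/118 = √(-7 - 72)/453 + (3 + 10)/118 = √(-79)*(1/453) + 13*(1/118) = (I*√79)*(1/453) + 13/118 = I*√79/453 + 13/118 = 13/118 + I*√79/453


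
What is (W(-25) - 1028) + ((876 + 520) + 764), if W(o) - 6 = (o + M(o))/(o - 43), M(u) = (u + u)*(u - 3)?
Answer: 76009/68 ≈ 1117.8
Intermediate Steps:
M(u) = 2*u*(-3 + u) (M(u) = (2*u)*(-3 + u) = 2*u*(-3 + u))
W(o) = 6 + (o + 2*o*(-3 + o))/(-43 + o) (W(o) = 6 + (o + 2*o*(-3 + o))/(o - 43) = 6 + (o + 2*o*(-3 + o))/(-43 + o))
(W(-25) - 1028) + ((876 + 520) + 764) = ((-258 - 25 + 2*(-25)**2)/(-43 - 25) - 1028) + ((876 + 520) + 764) = ((-258 - 25 + 2*625)/(-68) - 1028) + (1396 + 764) = (-(-258 - 25 + 1250)/68 - 1028) + 2160 = (-1/68*967 - 1028) + 2160 = (-967/68 - 1028) + 2160 = -70871/68 + 2160 = 76009/68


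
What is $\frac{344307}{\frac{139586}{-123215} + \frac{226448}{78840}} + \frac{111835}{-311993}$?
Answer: $\frac{26087960103884652095}{131792317678736} \approx 1.9795 \cdot 10^{5}$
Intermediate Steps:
$\frac{344307}{\frac{139586}{-123215} + \frac{226448}{78840}} + \frac{111835}{-311993} = \frac{344307}{139586 \left(- \frac{1}{123215}\right) + 226448 \cdot \frac{1}{78840}} + 111835 \left(- \frac{1}{311993}\right) = \frac{344307}{- \frac{139586}{123215} + \frac{28306}{9855}} - \frac{111835}{311993} = \frac{344307}{\frac{422420752}{242856765}} - \frac{111835}{311993} = 344307 \cdot \frac{242856765}{422420752} - \frac{111835}{311993} = \frac{83617284186855}{422420752} - \frac{111835}{311993} = \frac{26087960103884652095}{131792317678736}$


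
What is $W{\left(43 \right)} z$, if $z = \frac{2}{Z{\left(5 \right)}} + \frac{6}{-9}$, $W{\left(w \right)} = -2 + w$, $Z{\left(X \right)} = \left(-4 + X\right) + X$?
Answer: $- \frac{41}{3} \approx -13.667$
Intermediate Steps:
$Z{\left(X \right)} = -4 + 2 X$
$z = - \frac{1}{3}$ ($z = \frac{2}{-4 + 2 \cdot 5} + \frac{6}{-9} = \frac{2}{-4 + 10} + 6 \left(- \frac{1}{9}\right) = \frac{2}{6} - \frac{2}{3} = 2 \cdot \frac{1}{6} - \frac{2}{3} = \frac{1}{3} - \frac{2}{3} = - \frac{1}{3} \approx -0.33333$)
$W{\left(43 \right)} z = \left(-2 + 43\right) \left(- \frac{1}{3}\right) = 41 \left(- \frac{1}{3}\right) = - \frac{41}{3}$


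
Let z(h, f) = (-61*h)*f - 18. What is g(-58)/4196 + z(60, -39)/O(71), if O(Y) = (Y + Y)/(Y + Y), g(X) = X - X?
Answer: 142722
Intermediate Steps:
g(X) = 0
z(h, f) = -18 - 61*f*h (z(h, f) = -61*f*h - 18 = -18 - 61*f*h)
O(Y) = 1 (O(Y) = (2*Y)/((2*Y)) = (2*Y)*(1/(2*Y)) = 1)
g(-58)/4196 + z(60, -39)/O(71) = 0/4196 + (-18 - 61*(-39)*60)/1 = 0*(1/4196) + (-18 + 142740)*1 = 0 + 142722*1 = 0 + 142722 = 142722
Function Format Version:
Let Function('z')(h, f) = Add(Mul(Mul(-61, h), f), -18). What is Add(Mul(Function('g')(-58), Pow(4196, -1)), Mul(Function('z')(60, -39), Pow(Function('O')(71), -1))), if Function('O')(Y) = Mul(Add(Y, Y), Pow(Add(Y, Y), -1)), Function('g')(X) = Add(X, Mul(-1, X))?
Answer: 142722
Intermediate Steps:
Function('g')(X) = 0
Function('z')(h, f) = Add(-18, Mul(-61, f, h)) (Function('z')(h, f) = Add(Mul(-61, f, h), -18) = Add(-18, Mul(-61, f, h)))
Function('O')(Y) = 1 (Function('O')(Y) = Mul(Mul(2, Y), Pow(Mul(2, Y), -1)) = Mul(Mul(2, Y), Mul(Rational(1, 2), Pow(Y, -1))) = 1)
Add(Mul(Function('g')(-58), Pow(4196, -1)), Mul(Function('z')(60, -39), Pow(Function('O')(71), -1))) = Add(Mul(0, Pow(4196, -1)), Mul(Add(-18, Mul(-61, -39, 60)), Pow(1, -1))) = Add(Mul(0, Rational(1, 4196)), Mul(Add(-18, 142740), 1)) = Add(0, Mul(142722, 1)) = Add(0, 142722) = 142722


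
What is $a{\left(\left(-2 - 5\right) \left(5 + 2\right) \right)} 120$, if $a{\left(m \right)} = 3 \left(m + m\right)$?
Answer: $-35280$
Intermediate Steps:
$a{\left(m \right)} = 6 m$ ($a{\left(m \right)} = 3 \cdot 2 m = 6 m$)
$a{\left(\left(-2 - 5\right) \left(5 + 2\right) \right)} 120 = 6 \left(-2 - 5\right) \left(5 + 2\right) 120 = 6 \left(\left(-7\right) 7\right) 120 = 6 \left(-49\right) 120 = \left(-294\right) 120 = -35280$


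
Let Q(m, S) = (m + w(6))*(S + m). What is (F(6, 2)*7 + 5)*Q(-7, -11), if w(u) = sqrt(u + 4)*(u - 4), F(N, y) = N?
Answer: 5922 - 1692*sqrt(10) ≈ 571.43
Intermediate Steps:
w(u) = sqrt(4 + u)*(-4 + u)
Q(m, S) = (S + m)*(m + 2*sqrt(10)) (Q(m, S) = (m + sqrt(4 + 6)*(-4 + 6))*(S + m) = (m + sqrt(10)*2)*(S + m) = (m + 2*sqrt(10))*(S + m) = (S + m)*(m + 2*sqrt(10)))
(F(6, 2)*7 + 5)*Q(-7, -11) = (6*7 + 5)*((-7)**2 - 11*(-7) + 2*(-11)*sqrt(10) + 2*(-7)*sqrt(10)) = (42 + 5)*(49 + 77 - 22*sqrt(10) - 14*sqrt(10)) = 47*(126 - 36*sqrt(10)) = 5922 - 1692*sqrt(10)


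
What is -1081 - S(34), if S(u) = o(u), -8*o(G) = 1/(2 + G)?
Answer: -311327/288 ≈ -1081.0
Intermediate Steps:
o(G) = -1/(8*(2 + G))
S(u) = -1/(16 + 8*u)
-1081 - S(34) = -1081 - (-1)/(16 + 8*34) = -1081 - (-1)/(16 + 272) = -1081 - (-1)/288 = -1081 - 1*(-1/288) = -1081 + 1/288 = -311327/288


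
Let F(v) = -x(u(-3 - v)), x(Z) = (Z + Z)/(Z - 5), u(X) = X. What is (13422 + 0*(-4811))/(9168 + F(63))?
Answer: 158827/108466 ≈ 1.4643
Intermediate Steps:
x(Z) = 2*Z/(-5 + Z) (x(Z) = (2*Z)/(-5 + Z) = 2*Z/(-5 + Z))
F(v) = -2*(-3 - v)/(-8 - v) (F(v) = -2*(-3 - v)/(-5 + (-3 - v)) = -2*(-3 - v)/(-8 - v))
(13422 + 0*(-4811))/(9168 + F(63)) = (13422 + 0*(-4811))/(9168 + 2*(-3 - 1*63)/(8 + 63)) = (13422 + 0)/(9168 + 2*(-3 - 63)/71) = 13422/(9168 + 2*(1/71)*(-66)) = 13422/(9168 - 132/71) = 13422/(650796/71) = 13422*(71/650796) = 158827/108466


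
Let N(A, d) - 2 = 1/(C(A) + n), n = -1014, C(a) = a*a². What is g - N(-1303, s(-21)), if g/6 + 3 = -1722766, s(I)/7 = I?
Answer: -22867138856998855/2212246141 ≈ -1.0337e+7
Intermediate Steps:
C(a) = a³
s(I) = 7*I
g = -10336614 (g = -18 + 6*(-1722766) = -18 - 10336596 = -10336614)
N(A, d) = 2 + 1/(-1014 + A³) (N(A, d) = 2 + 1/(A³ - 1014) = 2 + 1/(-1014 + A³))
g - N(-1303, s(-21)) = -10336614 - (-2027 + 2*(-1303)³)/(-1014 + (-1303)³) = -10336614 - (-2027 + 2*(-2212245127))/(-1014 - 2212245127) = -10336614 - (-2027 - 4424490254)/(-2212246141) = -10336614 - (-1)*(-4424492281)/2212246141 = -10336614 - 1*4424492281/2212246141 = -10336614 - 4424492281/2212246141 = -22867138856998855/2212246141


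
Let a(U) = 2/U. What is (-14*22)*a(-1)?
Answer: 616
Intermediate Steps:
(-14*22)*a(-1) = (-14*22)*(2/(-1)) = -616*(-1) = -308*(-2) = 616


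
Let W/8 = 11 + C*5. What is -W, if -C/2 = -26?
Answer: -2168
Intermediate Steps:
C = 52 (C = -2*(-26) = 52)
W = 2168 (W = 8*(11 + 52*5) = 8*(11 + 260) = 8*271 = 2168)
-W = -1*2168 = -2168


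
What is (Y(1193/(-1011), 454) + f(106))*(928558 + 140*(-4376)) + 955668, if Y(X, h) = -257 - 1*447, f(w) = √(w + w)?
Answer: -221450604 + 631836*√53 ≈ -2.1685e+8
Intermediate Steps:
f(w) = √2*√w (f(w) = √(2*w) = √2*√w)
Y(X, h) = -704 (Y(X, h) = -257 - 447 = -704)
(Y(1193/(-1011), 454) + f(106))*(928558 + 140*(-4376)) + 955668 = (-704 + √2*√106)*(928558 + 140*(-4376)) + 955668 = (-704 + 2*√53)*(928558 - 612640) + 955668 = (-704 + 2*√53)*315918 + 955668 = (-222406272 + 631836*√53) + 955668 = -221450604 + 631836*√53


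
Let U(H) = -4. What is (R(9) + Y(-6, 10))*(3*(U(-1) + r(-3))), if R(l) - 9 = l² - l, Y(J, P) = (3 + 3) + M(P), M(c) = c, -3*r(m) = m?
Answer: -873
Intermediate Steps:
r(m) = -m/3
Y(J, P) = 6 + P (Y(J, P) = (3 + 3) + P = 6 + P)
R(l) = 9 + l² - l (R(l) = 9 + (l² - l) = 9 + l² - l)
(R(9) + Y(-6, 10))*(3*(U(-1) + r(-3))) = ((9 + 9² - 1*9) + (6 + 10))*(3*(-4 - ⅓*(-3))) = ((9 + 81 - 9) + 16)*(3*(-4 + 1)) = (81 + 16)*(3*(-3)) = 97*(-9) = -873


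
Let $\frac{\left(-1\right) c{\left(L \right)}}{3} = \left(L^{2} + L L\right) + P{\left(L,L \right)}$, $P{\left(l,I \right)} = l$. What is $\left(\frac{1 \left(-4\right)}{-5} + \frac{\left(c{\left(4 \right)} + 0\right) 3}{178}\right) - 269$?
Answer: $- \frac{120159}{445} \approx -270.02$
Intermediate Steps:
$c{\left(L \right)} = - 6 L^{2} - 3 L$ ($c{\left(L \right)} = - 3 \left(\left(L^{2} + L L\right) + L\right) = - 3 \left(\left(L^{2} + L^{2}\right) + L\right) = - 3 \left(2 L^{2} + L\right) = - 3 \left(L + 2 L^{2}\right) = - 6 L^{2} - 3 L$)
$\left(\frac{1 \left(-4\right)}{-5} + \frac{\left(c{\left(4 \right)} + 0\right) 3}{178}\right) - 269 = \left(\frac{1 \left(-4\right)}{-5} + \frac{\left(3 \cdot 4 \left(-1 - 8\right) + 0\right) 3}{178}\right) - 269 = \left(\left(-4\right) \left(- \frac{1}{5}\right) + \left(3 \cdot 4 \left(-1 - 8\right) + 0\right) 3 \cdot \frac{1}{178}\right) - 269 = \left(\frac{4}{5} + \left(3 \cdot 4 \left(-9\right) + 0\right) 3 \cdot \frac{1}{178}\right) - 269 = \left(\frac{4}{5} + \left(-108 + 0\right) 3 \cdot \frac{1}{178}\right) - 269 = \left(\frac{4}{5} + \left(-108\right) 3 \cdot \frac{1}{178}\right) - 269 = \left(\frac{4}{5} - \frac{162}{89}\right) - 269 = - \frac{454}{445} - 269 = - \frac{120159}{445}$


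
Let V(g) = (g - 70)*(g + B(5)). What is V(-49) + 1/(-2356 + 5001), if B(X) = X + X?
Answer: 12275446/2645 ≈ 4641.0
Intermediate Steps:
B(X) = 2*X
V(g) = (-70 + g)*(10 + g) (V(g) = (g - 70)*(g + 2*5) = (-70 + g)*(g + 10) = (-70 + g)*(10 + g))
V(-49) + 1/(-2356 + 5001) = (-700 + (-49)**2 - 60*(-49)) + 1/(-2356 + 5001) = (-700 + 2401 + 2940) + 1/2645 = 4641 + 1/2645 = 12275446/2645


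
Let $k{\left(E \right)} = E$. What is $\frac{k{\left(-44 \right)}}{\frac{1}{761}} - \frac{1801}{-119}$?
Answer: $- \frac{3982795}{119} \approx -33469.0$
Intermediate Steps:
$\frac{k{\left(-44 \right)}}{\frac{1}{761}} - \frac{1801}{-119} = - \frac{44}{\frac{1}{761}} - \frac{1801}{-119} = - 44 \frac{1}{\frac{1}{761}} - - \frac{1801}{119} = \left(-44\right) 761 + \frac{1801}{119} = -33484 + \frac{1801}{119} = - \frac{3982795}{119}$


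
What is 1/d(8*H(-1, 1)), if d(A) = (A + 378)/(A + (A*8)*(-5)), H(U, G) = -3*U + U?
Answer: -312/197 ≈ -1.5838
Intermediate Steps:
H(U, G) = -2*U
d(A) = -(378 + A)/(39*A) (d(A) = (378 + A)/(A + (8*A)*(-5)) = (378 + A)/(A - 40*A) = (378 + A)/((-39*A)) = (378 + A)*(-1/(39*A)) = -(378 + A)/(39*A))
1/d(8*H(-1, 1)) = 1/((-378 - 8*(-2*(-1)))/(39*((8*(-2*(-1)))))) = 1/((-378 - 8*2)/(39*((8*2)))) = 1/((1/39)*(-378 - 1*16)/16) = 1/((1/39)*(1/16)*(-378 - 16)) = 1/((1/39)*(1/16)*(-394)) = 1/(-197/312) = -312/197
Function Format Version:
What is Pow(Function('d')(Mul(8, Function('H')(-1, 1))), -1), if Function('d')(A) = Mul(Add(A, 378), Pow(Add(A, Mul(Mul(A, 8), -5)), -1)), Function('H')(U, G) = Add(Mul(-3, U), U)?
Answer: Rational(-312, 197) ≈ -1.5838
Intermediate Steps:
Function('H')(U, G) = Mul(-2, U)
Function('d')(A) = Mul(Rational(-1, 39), Pow(A, -1), Add(378, A)) (Function('d')(A) = Mul(Add(378, A), Pow(Add(A, Mul(Mul(8, A), -5)), -1)) = Mul(Add(378, A), Pow(Add(A, Mul(-40, A)), -1)) = Mul(Add(378, A), Pow(Mul(-39, A), -1)) = Mul(Add(378, A), Mul(Rational(-1, 39), Pow(A, -1))) = Mul(Rational(-1, 39), Pow(A, -1), Add(378, A)))
Pow(Function('d')(Mul(8, Function('H')(-1, 1))), -1) = Pow(Mul(Rational(1, 39), Pow(Mul(8, Mul(-2, -1)), -1), Add(-378, Mul(-1, Mul(8, Mul(-2, -1))))), -1) = Pow(Mul(Rational(1, 39), Pow(Mul(8, 2), -1), Add(-378, Mul(-1, Mul(8, 2)))), -1) = Pow(Mul(Rational(1, 39), Pow(16, -1), Add(-378, Mul(-1, 16))), -1) = Pow(Mul(Rational(1, 39), Rational(1, 16), Add(-378, -16)), -1) = Pow(Mul(Rational(1, 39), Rational(1, 16), -394), -1) = Pow(Rational(-197, 312), -1) = Rational(-312, 197)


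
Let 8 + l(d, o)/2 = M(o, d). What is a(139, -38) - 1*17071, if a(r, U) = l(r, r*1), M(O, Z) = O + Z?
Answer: -16531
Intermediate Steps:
l(d, o) = -16 + 2*d + 2*o (l(d, o) = -16 + 2*(o + d) = -16 + 2*(d + o) = -16 + (2*d + 2*o) = -16 + 2*d + 2*o)
a(r, U) = -16 + 4*r (a(r, U) = -16 + 2*r + 2*(r*1) = -16 + 2*r + 2*r = -16 + 4*r)
a(139, -38) - 1*17071 = (-16 + 4*139) - 1*17071 = (-16 + 556) - 17071 = 540 - 17071 = -16531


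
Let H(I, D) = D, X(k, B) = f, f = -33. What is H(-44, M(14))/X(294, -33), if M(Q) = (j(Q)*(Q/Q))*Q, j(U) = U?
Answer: -196/33 ≈ -5.9394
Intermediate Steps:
X(k, B) = -33
M(Q) = Q² (M(Q) = (Q*(Q/Q))*Q = (Q*1)*Q = Q*Q = Q²)
H(-44, M(14))/X(294, -33) = 14²/(-33) = 196*(-1/33) = -196/33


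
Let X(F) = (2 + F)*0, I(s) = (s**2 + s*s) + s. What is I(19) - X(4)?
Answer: 741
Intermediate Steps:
I(s) = s + 2*s**2 (I(s) = (s**2 + s**2) + s = 2*s**2 + s = s + 2*s**2)
X(F) = 0
I(19) - X(4) = 19*(1 + 2*19) - 1*0 = 19*(1 + 38) + 0 = 19*39 + 0 = 741 + 0 = 741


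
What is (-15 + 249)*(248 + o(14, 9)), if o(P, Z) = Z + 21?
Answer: 65052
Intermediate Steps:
o(P, Z) = 21 + Z
(-15 + 249)*(248 + o(14, 9)) = (-15 + 249)*(248 + (21 + 9)) = 234*(248 + 30) = 234*278 = 65052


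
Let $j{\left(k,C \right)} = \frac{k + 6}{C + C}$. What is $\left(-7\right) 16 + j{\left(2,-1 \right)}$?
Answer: $-116$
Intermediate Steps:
$j{\left(k,C \right)} = \frac{6 + k}{2 C}$
$\left(-7\right) 16 + j{\left(2,-1 \right)} = \left(-7\right) 16 + \frac{6 + 2}{2 \left(-1\right)} = -112 + \frac{1}{2} \left(-1\right) 8 = -112 - 4 = -116$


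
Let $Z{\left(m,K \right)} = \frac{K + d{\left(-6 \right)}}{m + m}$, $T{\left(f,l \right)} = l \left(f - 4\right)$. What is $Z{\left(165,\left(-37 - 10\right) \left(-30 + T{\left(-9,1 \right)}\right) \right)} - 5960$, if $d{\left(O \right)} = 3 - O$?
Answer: $- \frac{196477}{33} \approx -5953.9$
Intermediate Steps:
$T{\left(f,l \right)} = l \left(-4 + f\right)$
$Z{\left(m,K \right)} = \frac{9 + K}{2 m}$ ($Z{\left(m,K \right)} = \frac{K + \left(3 - -6\right)}{m + m} = \frac{K + \left(3 + 6\right)}{2 m} = \left(K + 9\right) \frac{1}{2 m} = \left(9 + K\right) \frac{1}{2 m} = \frac{9 + K}{2 m}$)
$Z{\left(165,\left(-37 - 10\right) \left(-30 + T{\left(-9,1 \right)}\right) \right)} - 5960 = \frac{9 + \left(-37 - 10\right) \left(-30 + 1 \left(-4 - 9\right)\right)}{2 \cdot 165} - 5960 = \frac{1}{2} \cdot \frac{1}{165} \left(9 - 47 \left(-30 + 1 \left(-13\right)\right)\right) - 5960 = \frac{1}{2} \cdot \frac{1}{165} \left(9 - 47 \left(-30 - 13\right)\right) - 5960 = \frac{1}{2} \cdot \frac{1}{165} \left(9 - -2021\right) - 5960 = \frac{1}{2} \cdot \frac{1}{165} \left(9 + 2021\right) - 5960 = \frac{1}{2} \cdot \frac{1}{165} \cdot 2030 - 5960 = \frac{203}{33} - 5960 = - \frac{196477}{33}$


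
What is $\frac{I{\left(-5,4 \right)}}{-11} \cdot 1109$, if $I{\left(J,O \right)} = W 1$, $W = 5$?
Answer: $- \frac{5545}{11} \approx -504.09$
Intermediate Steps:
$I{\left(J,O \right)} = 5$ ($I{\left(J,O \right)} = 5 \cdot 1 = 5$)
$\frac{I{\left(-5,4 \right)}}{-11} \cdot 1109 = \frac{5}{-11} \cdot 1109 = 5 \left(- \frac{1}{11}\right) 1109 = \left(- \frac{5}{11}\right) 1109 = - \frac{5545}{11}$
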